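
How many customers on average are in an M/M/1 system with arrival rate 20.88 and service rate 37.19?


ρ = λ/μ = 20.88/37.19 = 0.5614
L = ρ/(1−ρ) = 0.5614/(1 − 0.5614) = 0.5614/0.4386 = 1.2802

Final: 1.2802


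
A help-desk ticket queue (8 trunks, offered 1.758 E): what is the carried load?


B(8,1.758) = 0.0003901 (Erlang-B)
Carried load = a(1 − B) = 1.758·(1 − 0.0003901) = 1.758·0.999610 = 1.7573 E

Final: 1.7573 Erlangs


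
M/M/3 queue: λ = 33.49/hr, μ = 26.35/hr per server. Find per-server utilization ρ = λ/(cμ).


ρ = λ/(cμ) = 33.49/(3·26.35) = 33.49/79.05 = 0.4237

Final: 0.4237


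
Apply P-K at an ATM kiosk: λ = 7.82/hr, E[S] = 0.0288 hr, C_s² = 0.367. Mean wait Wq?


ρ = λ·E[S] = 7.82·0.0288 = 0.2252
E[S²] = E[S]²(1+C_s²) = 0.0288²·(1+0.367) = 0.001134
Wq = λ·E[S²]/(2(1−ρ)) = 7.82·0.001134/(2·0.7748) = 0.005722 hr

Final: 0.005722 hr


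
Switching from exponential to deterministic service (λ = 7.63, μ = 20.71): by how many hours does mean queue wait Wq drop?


ρ = 7.63/20.71 = 0.3684
Wq(M/M/1) = ρ/(μ−λ) = 0.3684/13.08 = 0.02817 hr
Wq(M/D/1) = ρ/(2(μ−λ)) = 0.01408 hr
Savings = 0.02817 − 0.01408 = 0.01408 hr

Final: 0.01408 hr


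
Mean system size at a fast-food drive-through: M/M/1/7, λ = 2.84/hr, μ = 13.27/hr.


ρ = 2.84/13.27 = 0.2140
L = ρ[1 − (K+1)ρ^K + Kρ^(K+1)] / [(1−ρ)(1−ρ^(K+1))]
Numerator: 0.2140·(1 − 8·0.00002057 + 7·0.000004401) = 0.213988
Denominator: (0.7860)·(0.999996) = 0.785980
L = 0.213988/0.785980 = 0.2723

Final: 0.2723


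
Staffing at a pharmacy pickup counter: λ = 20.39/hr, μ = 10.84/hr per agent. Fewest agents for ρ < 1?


Stability requires cμ > λ ⇔ c > λ/μ.
λ/μ = 20.39/10.84 = 1.8810
Minimum integer c = ⌊1.8810⌋ + 1 = 2
Check: 2·10.84 = 21.68 > 20.39, while 1·10.84 = 10.84 ≤ 20.39

Final: 2 servers


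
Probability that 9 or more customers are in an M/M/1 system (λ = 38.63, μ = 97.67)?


ρ = 38.63/97.67 = 0.3955
P(N ≥ n) = ρ^n = 0.3955^9 = 0.0002368

Final: 0.0002368


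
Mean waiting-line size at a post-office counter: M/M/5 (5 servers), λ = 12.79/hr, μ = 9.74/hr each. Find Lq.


a = λ/μ = 1.3131; ρ = a/5 = 0.2626
P₀ = 0.268766
Lq = P₀·a^c·ρ / (c!·(1−ρ)²) = 0.268766·3.90443·0.2626/(120·0.54372)
= 0.004224

Final: 0.004224


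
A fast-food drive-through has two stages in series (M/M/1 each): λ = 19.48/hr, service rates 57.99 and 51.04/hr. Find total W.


Each node sees arrival rate λ = 19.48/hr (tandem ⇒ throughput preserved).
W₁ = 1/(μ₁−λ) = 1/(57.99−19.48) = 0.02597 hr
W₂ = 1/(μ₂−λ) = 1/(51.04−19.48) = 0.03169 hr
W_total = W₁ + W₂ = 0.02597 + 0.03169 = 0.05765 hr

Final: 0.05765 hr


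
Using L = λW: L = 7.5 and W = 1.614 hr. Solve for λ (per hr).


λ = L/W = 7.5/1.614 = 4.6468 /hr

Final: 4.6468 /hr


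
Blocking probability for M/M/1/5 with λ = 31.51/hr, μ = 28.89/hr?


ρ = λ/μ = 31.51/28.89 = 1.0907
P_K = (1−ρ)ρ^K/(1−ρ^(K+1)) = (-0.09069·1.543492)/(1 − 1.683469)
= -0.139977/-0.683469 = 0.204804

Final: 0.204804


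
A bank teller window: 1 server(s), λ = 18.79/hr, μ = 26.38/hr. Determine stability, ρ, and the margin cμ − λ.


Total capacity cμ = 1·26.38 = 26.38/hr
ρ = λ/(cμ) = 18.79/26.38 = 0.7123
Stable ⇔ ρ < 1: YES
Spare capacity = cμ − λ = 26.38 − 18.79 = 7.59/hr

Final: ρ = 0.7123; stable; margin = 7.59/hr


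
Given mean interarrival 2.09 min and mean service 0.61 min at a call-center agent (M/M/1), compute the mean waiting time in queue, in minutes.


λ = 60/2.09 = 28.7081 /hr
μ = 60/0.61 = 98.3607 /hr
ρ = λ/μ = 28.7081/98.3607 = 0.2919
Wq = ρ/(μ−λ) = 0.2919/(98.3607−28.7081) = 0.004190 hr
In minutes: 0.004190·60 = 0.2514 min

Final: 0.2514 min


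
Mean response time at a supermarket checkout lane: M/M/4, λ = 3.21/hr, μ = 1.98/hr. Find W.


a = 1.6212; ρ = 0.4053; P₀ = 0.194948
Lq = P₀·a^c·ρ/(c!(1−ρ)²) = 0.06431
Wq = Lq/λ = 0.06431/3.21 = 0.02003 hr
W = Wq + 1/μ = 0.02003 + 0.50505 = 0.52508 hr

Final: 0.52508 hr


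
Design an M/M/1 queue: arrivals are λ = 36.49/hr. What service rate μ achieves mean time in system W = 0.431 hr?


W = 1/(μ−λ) ⇒ μ − λ = 1/W = 1/0.431 = 2.3202
μ = λ + 1/W = 36.49 + 2.3202 = 38.8102 per hr

Final: 38.8102 /hr


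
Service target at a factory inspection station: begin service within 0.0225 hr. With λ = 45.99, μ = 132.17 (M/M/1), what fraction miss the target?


ρ = 45.99/132.17 = 0.3480
P(Wq > t) = ρ·e^{−(μ−λ)t} = 0.3480·e^{−1.9390}
= 0.3480·0.143841 = 0.050051

Final: 0.050051


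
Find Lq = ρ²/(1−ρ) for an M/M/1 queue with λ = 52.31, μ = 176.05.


ρ = 52.31/176.05 = 0.2971
Lq = ρ²/(1−ρ) = 0.08829/0.7029 = 0.1256

Final: 0.1256


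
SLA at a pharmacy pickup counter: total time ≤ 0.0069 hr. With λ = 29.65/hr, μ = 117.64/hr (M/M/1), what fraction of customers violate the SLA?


W ~ Exponential(μ−λ) for M/M/1.
μ − λ = 117.64 − 29.65 = 87.9900
P(W > t) = e^{−(μ−λ)t} = e^{−0.6071} = 0.544912

Final: 0.544912


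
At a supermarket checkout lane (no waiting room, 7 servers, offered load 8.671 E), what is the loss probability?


B(c,a) = (a^c/c!) / Σ_{k=0}^{c} a^k/k!
a^7/7! = 731.229607
Σ terms (k=0..7): 1.00000 + 8.67100 + 37.59312 + 108.65665 + 235.54045 + 408.47425 + 590.31337 + 731.22961 = 2121.478451
B = 731.229607/2121.478451 = 0.344679

Final: 0.344679


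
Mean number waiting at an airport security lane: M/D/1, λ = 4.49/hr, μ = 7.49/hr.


ρ = 4.49/7.49 = 0.5995
M/D/1: Lq = ρ²/(2(1−ρ)) = 0.3594/(2·0.4005) = 0.44860

Final: 0.44860


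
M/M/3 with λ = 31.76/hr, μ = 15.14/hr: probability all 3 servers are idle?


a = λ/μ = 31.76/15.14 = 2.0978; ρ = a/c = 0.6993
Σ_{k=0}^{2} a^k/k! (terms k=0..2) = 1.00000 + 2.09775 + 2.20029 = 5.29804
Tail: a^3/(3!(1−ρ)) = 9.23132/(6·0.3007) = 5.11575
P₀ = 1/(5.29804 + 5.11575) = 1/10.41379 = 0.096027

Final: 0.096027


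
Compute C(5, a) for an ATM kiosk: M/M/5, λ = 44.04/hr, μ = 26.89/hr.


a = λ/μ = 1.6378; ρ = a/5 = 0.3276
P₀ = 0.193913 (from M/M/c formula)
C(c,a) = [a^c/(c!(1−ρ))]·P₀ = [11.78372/(120·0.6724)]·0.193913
= 0.14603·0.193913 = 0.028317

Final: 0.028317


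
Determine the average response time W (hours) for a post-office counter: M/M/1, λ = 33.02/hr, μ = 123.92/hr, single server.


W = 1/(μ−λ) = 1/(123.92 − 33.02) = 1/90.90 = 0.01100 hr

Final: 0.01100 hr


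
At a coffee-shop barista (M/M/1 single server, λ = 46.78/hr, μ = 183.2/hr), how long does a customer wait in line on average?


ρ = 46.78/183.2 = 0.2553
Wq = ρ/(μ−λ) = 0.2553/(183.2 − 46.78) = 0.2553/136.42 = 0.001872 hr

Final: 0.001872 hr


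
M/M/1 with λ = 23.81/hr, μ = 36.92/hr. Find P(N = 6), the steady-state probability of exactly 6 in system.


ρ = 23.81/36.92 = 0.6449
P_n = (1−ρ)·ρ^n = (1 − 0.6449)·0.6449^6 = 0.3551·0.071943 = 0.025546

Final: 0.025546


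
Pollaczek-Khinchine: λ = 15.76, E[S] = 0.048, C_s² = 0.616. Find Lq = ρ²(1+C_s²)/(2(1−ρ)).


ρ = λ·E[S] = 15.76·0.048 = 0.7565
Lq = ρ²(1+C_s²)/(2(1−ρ)) = 0.5723·(1+0.616)/(2·0.2435)
= 0.5723·1.6160/0.4870 = 1.89877

Final: 1.89877


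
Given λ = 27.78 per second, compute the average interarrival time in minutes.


Mean interarrival time = 1/λ = 1/27.78 second = 0.03600 second
In minutes: 0.03600 × 0.0166667 = 0.0006000 min

Final: 0.0006000 min


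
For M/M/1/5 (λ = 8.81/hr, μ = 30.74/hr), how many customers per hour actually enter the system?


ρ = 0.2866; P_K = (1−ρ)ρ^5/(1−ρ^6) = 0.001380
λ_eff = λ(1 − P_K) = 8.81·(1 − 0.001380) = 8.81·0.998620 = 8.7978 /hr

Final: 8.7978 /hr


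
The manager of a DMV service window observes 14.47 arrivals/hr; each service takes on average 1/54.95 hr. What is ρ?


ρ = λ/μ = 14.47/54.95 = 0.2633

Final: 0.2633


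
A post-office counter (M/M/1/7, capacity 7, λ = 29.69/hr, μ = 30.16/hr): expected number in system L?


ρ = 29.69/30.16 = 0.9844
L = ρ[1 − (K+1)ρ^K + Kρ^(K+1)] / [(1−ρ)(1−ρ^(K+1))]
Numerator: 0.9844·(1 − 8·0.895885 + 7·0.881923) = 0.006288
Denominator: (0.01558)·(0.118077) = 0.001840
L = 0.006288/0.001840 = 3.4176

Final: 3.4176


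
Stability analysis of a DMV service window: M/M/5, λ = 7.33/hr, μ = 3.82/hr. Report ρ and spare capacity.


Total capacity cμ = 5·3.82 = 19.10/hr
ρ = λ/(cμ) = 7.33/19.10 = 0.3838
Stable ⇔ ρ < 1: YES
Spare capacity = cμ − λ = 19.10 − 7.33 = 11.77/hr

Final: ρ = 0.3838; stable; margin = 11.77/hr


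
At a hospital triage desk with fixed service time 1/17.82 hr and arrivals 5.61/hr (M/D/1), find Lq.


ρ = 5.61/17.82 = 0.3148
M/D/1: Lq = ρ²/(2(1−ρ)) = 0.09911/(2·0.6852) = 0.07232

Final: 0.07232


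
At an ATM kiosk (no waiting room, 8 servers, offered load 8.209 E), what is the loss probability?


B(c,a) = (a^c/c!) / Σ_{k=0}^{c} a^k/k!
a^8/8! = 511.448044
Σ terms (k=0..8): 1.00000 + 8.20900 + 33.69384 + 92.19758 + 189.21248 + 310.64905 + 425.01968 + 498.42665 + 511.44804 = 2069.856322
B = 511.448044/2069.856322 = 0.247094

Final: 0.247094


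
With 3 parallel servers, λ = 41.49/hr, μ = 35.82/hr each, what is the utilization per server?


ρ = λ/(cμ) = 41.49/(3·35.82) = 41.49/107.46 = 0.3861

Final: 0.3861


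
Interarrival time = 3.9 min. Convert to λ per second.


λ = 1/(interarrival time) in consistent units.
1 second = 0.0166667 min, so λ = 0.0166667/3.9 = 0.004274 per second

Final: 0.004274 /sec


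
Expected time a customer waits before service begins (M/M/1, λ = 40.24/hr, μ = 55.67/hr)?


ρ = 40.24/55.67 = 0.7228
Wq = ρ/(μ−λ) = 0.7228/(55.67 − 40.24) = 0.7228/15.43 = 0.04685 hr

Final: 0.04685 hr


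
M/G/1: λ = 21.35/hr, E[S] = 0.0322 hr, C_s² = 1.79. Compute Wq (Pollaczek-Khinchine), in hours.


ρ = λ·E[S] = 21.35·0.0322 = 0.6875
E[S²] = E[S]²(1+C_s²) = 0.0322²·(1+1.79) = 0.002893
Wq = λ·E[S²]/(2(1−ρ)) = 21.35·0.002893/(2·0.3125) = 0.09881 hr

Final: 0.09881 hr


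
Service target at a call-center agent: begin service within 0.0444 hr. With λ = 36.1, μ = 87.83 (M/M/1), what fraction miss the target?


ρ = 36.1/87.83 = 0.4110
P(Wq > t) = ρ·e^{−(μ−λ)t} = 0.4110·e^{−2.2968}
= 0.4110·0.100579 = 0.041340

Final: 0.041340


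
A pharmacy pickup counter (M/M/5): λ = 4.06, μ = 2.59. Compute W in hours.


a = 1.5676; ρ = 0.3135; P₀ = 0.208130
Lq = P₀·a^c·ρ/(c!(1−ρ)²) = 0.01092
Wq = Lq/λ = 0.01092/4.06 = 0.002690 hr
W = Wq + 1/μ = 0.002690 + 0.38610 = 0.38879 hr

Final: 0.38879 hr


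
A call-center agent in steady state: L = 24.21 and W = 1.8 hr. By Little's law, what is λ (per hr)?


λ = L/W = 24.21/1.8 = 13.4500 /hr

Final: 13.4500 /hr


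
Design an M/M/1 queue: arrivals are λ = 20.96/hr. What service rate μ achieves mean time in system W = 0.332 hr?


W = 1/(μ−λ) ⇒ μ − λ = 1/W = 1/0.332 = 3.0120
μ = λ + 1/W = 20.96 + 3.0120 = 23.9720 per hr

Final: 23.9720 /hr


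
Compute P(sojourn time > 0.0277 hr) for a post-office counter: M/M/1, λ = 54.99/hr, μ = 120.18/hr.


W ~ Exponential(μ−λ) for M/M/1.
μ − λ = 120.18 − 54.99 = 65.1900
P(W > t) = e^{−(μ−λ)t} = e^{−1.8058} = 0.164349

Final: 0.164349


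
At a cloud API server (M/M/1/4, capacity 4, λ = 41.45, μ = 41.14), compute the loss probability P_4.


ρ = λ/μ = 41.45/41.14 = 1.0075
P_K = (1−ρ)ρ^K/(1−ρ^(K+1)) = (-0.007535·1.030483)/(1 − 1.038248)
= -0.007765/-0.038248 = 0.203014

Final: 0.203014


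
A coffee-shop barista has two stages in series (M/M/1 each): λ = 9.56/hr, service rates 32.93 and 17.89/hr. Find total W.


Each node sees arrival rate λ = 9.56/hr (tandem ⇒ throughput preserved).
W₁ = 1/(μ₁−λ) = 1/(32.93−9.56) = 0.04279 hr
W₂ = 1/(μ₂−λ) = 1/(17.89−9.56) = 0.12005 hr
W_total = W₁ + W₂ = 0.04279 + 0.12005 = 0.16284 hr

Final: 0.16284 hr


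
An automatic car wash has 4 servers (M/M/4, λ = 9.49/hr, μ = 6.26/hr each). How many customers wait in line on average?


a = λ/μ = 1.5160; ρ = a/4 = 0.3790
P₀ = 0.217387
Lq = P₀·a^c·ρ / (c!·(1−ρ)²) = 0.217387·5.28162·0.3790/(24·0.38565)
= 0.04701

Final: 0.04701


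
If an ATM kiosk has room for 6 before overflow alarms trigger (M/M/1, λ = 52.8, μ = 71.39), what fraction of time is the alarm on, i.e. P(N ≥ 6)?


ρ = 52.8/71.39 = 0.7396
P(N ≥ n) = ρ^n = 0.7396^6 = 0.163674

Final: 0.163674


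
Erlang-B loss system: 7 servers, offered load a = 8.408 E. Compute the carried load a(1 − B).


B(7,8.408) = 0.330693 (Erlang-B)
Carried load = a(1 − B) = 8.408·(1 − 0.330693) = 8.408·0.669307 = 5.6275 E

Final: 5.6275 Erlangs


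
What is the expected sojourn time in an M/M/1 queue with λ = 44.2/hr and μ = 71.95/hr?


W = 1/(μ−λ) = 1/(71.95 − 44.2) = 1/27.75 = 0.03604 hr

Final: 0.03604 hr


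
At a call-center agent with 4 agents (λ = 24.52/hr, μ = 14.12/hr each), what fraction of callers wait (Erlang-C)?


a = λ/μ = 1.7365; ρ = a/4 = 0.4341
P₀ = 0.172809 (from M/M/c formula)
C(c,a) = [a^c/(c!(1−ρ))]·P₀ = [9.09375/(24·0.5659)]·0.172809
= 0.66961·0.172809 = 0.115714

Final: 0.115714


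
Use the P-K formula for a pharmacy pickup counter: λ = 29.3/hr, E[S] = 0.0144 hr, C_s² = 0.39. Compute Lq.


ρ = λ·E[S] = 29.3·0.0144 = 0.4219
Lq = ρ²(1+C_s²)/(2(1−ρ)) = 0.1780·(1+0.39)/(2·0.5781)
= 0.1780·1.3900/1.1562 = 0.21402

Final: 0.21402


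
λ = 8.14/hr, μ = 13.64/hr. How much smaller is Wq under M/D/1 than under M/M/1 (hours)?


ρ = 8.14/13.64 = 0.5968
Wq(M/M/1) = ρ/(μ−λ) = 0.5968/5.50 = 0.10850 hr
Wq(M/D/1) = ρ/(2(μ−λ)) = 0.05425 hr
Savings = 0.10850 − 0.05425 = 0.05425 hr

Final: 0.05425 hr


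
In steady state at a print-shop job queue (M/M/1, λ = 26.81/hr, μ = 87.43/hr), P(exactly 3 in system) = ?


ρ = 26.81/87.43 = 0.3066
P_n = (1−ρ)·ρ^n = (1 − 0.3066)·0.3066^3 = 0.6934·0.028834 = 0.019992

Final: 0.019992


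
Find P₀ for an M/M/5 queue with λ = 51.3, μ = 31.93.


a = λ/μ = 51.3/31.93 = 1.6066; ρ = a/c = 0.3213
Σ_{k=0}^{4} a^k/k! (terms k=0..4) = 1.00000 + 1.60664 + 1.29065 + 0.69120 + 0.27763 = 4.86611
Tail: a^5/(5!(1−ρ)) = 10.70514/(120·0.6787) = 0.13145
P₀ = 1/(4.86611 + 0.13145) = 1/4.99756 = 0.200098

Final: 0.200098


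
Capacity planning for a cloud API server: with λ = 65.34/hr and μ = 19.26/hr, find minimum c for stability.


Stability requires cμ > λ ⇔ c > λ/μ.
λ/μ = 65.34/19.26 = 3.3925
Minimum integer c = ⌊3.3925⌋ + 1 = 4
Check: 4·19.26 = 77.04 > 65.34, while 3·19.26 = 57.78 ≤ 65.34

Final: 4 servers


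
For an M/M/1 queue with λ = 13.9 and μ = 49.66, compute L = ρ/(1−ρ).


ρ = λ/μ = 13.9/49.66 = 0.2799
L = ρ/(1−ρ) = 0.2799/(1 − 0.2799) = 0.2799/0.7201 = 0.3887

Final: 0.3887


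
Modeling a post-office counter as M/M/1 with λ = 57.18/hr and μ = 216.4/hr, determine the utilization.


ρ = λ/μ = 57.18/216.4 = 0.2642

Final: 0.2642


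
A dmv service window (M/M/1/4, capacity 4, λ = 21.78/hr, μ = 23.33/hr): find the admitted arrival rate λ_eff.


ρ = 0.9336; P_K = (1−ρ)ρ^4/(1−ρ^5) = 0.173487
λ_eff = λ(1 − P_K) = 21.78·(1 − 0.173487) = 21.78·0.826513 = 18.0015 /hr

Final: 18.0015 /hr


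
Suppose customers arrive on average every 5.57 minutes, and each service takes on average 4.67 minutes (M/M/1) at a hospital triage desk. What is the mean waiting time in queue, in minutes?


λ = 60/5.57 = 10.7720 /hr
μ = 60/4.67 = 12.8480 /hr
ρ = λ/μ = 10.7720/12.8480 = 0.8384
Wq = ρ/(μ−λ) = 0.8384/(12.8480−10.7720) = 0.40387 hr
In minutes: 0.40387·60 = 24.232 min

Final: 24.232 min


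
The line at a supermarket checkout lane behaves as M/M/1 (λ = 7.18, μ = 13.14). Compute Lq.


ρ = 7.18/13.14 = 0.5464
Lq = ρ²/(1−ρ) = 0.2986/0.4536 = 0.6583

Final: 0.6583


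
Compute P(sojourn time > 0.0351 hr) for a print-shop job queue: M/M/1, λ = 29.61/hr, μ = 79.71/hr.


W ~ Exponential(μ−λ) for M/M/1.
μ − λ = 79.71 − 29.61 = 50.1000
P(W > t) = e^{−(μ−λ)t} = e^{−1.7585} = 0.172301

Final: 0.172301


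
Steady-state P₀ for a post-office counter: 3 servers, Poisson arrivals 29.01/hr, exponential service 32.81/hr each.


a = λ/μ = 29.01/32.81 = 0.8842; ρ = a/c = 0.2947
Σ_{k=0}^{2} a^k/k! (terms k=0..2) = 1.00000 + 0.88418 + 0.39089 = 2.27507
Tail: a^3/(3!(1−ρ)) = 0.69123/(6·0.7053) = 0.16335
P₀ = 1/(2.27507 + 0.16335) = 1/2.43842 = 0.410102

Final: 0.410102


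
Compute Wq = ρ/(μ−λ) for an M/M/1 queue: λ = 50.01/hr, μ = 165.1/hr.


ρ = 50.01/165.1 = 0.3029
Wq = ρ/(μ−λ) = 0.3029/(165.1 − 50.01) = 0.3029/115.09 = 0.002632 hr

Final: 0.002632 hr


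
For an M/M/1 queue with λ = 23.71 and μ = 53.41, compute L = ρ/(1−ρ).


ρ = λ/μ = 23.71/53.41 = 0.4439
L = ρ/(1−ρ) = 0.4439/(1 − 0.4439) = 0.4439/0.5561 = 0.7983

Final: 0.7983


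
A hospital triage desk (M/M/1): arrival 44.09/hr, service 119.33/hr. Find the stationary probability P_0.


ρ = 44.09/119.33 = 0.3695
P_n = (1−ρ)·ρ^n = (1 − 0.3695)·0.3695^0 = 0.6305·1.000000 = 0.630520

Final: 0.630520


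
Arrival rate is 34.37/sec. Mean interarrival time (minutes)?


Mean interarrival time = 1/λ = 1/34.37 second = 0.02910 second
In minutes: 0.02910 × 0.0166667 = 0.0004849 min

Final: 0.0004849 min


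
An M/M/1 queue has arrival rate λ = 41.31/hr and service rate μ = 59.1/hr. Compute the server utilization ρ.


ρ = λ/μ = 41.31/59.1 = 0.6990

Final: 0.6990


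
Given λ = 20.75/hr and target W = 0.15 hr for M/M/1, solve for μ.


W = 1/(μ−λ) ⇒ μ − λ = 1/W = 1/0.15 = 6.6667
μ = λ + 1/W = 20.75 + 6.6667 = 27.4167 per hr

Final: 27.4167 /hr


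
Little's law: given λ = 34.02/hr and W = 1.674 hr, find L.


L = λW = 34.02·1.674 = 56.9495

Final: 56.9495


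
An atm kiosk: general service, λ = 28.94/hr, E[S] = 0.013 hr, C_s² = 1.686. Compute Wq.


ρ = λ·E[S] = 28.94·0.013 = 0.3762
E[S²] = E[S]²(1+C_s²) = 0.013²·(1+1.686) = 0.0004539
Wq = λ·E[S²]/(2(1−ρ)) = 28.94·0.0004539/(2·0.6238) = 0.01053 hr

Final: 0.01053 hr


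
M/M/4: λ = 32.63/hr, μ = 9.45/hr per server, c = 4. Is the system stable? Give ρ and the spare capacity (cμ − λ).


Total capacity cμ = 4·9.45 = 37.80/hr
ρ = λ/(cμ) = 32.63/37.80 = 0.8632
Stable ⇔ ρ < 1: YES
Spare capacity = cμ − λ = 37.80 − 32.63 = 5.17/hr

Final: ρ = 0.8632; stable; margin = 5.17/hr


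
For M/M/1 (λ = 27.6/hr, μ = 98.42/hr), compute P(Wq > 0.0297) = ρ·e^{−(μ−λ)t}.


ρ = 27.6/98.42 = 0.2804
P(Wq > t) = ρ·e^{−(μ−λ)t} = 0.2804·e^{−2.1034}
= 0.2804·0.122046 = 0.034226

Final: 0.034226


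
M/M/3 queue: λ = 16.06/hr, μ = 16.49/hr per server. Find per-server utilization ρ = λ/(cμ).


ρ = λ/(cμ) = 16.06/(3·16.49) = 16.06/49.47 = 0.3246

Final: 0.3246


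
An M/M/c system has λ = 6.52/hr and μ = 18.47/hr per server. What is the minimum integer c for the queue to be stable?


Stability requires cμ > λ ⇔ c > λ/μ.
λ/μ = 6.52/18.47 = 0.3530
Minimum integer c = ⌊0.3530⌋ + 1 = 1
Check: 1·18.47 = 18.47 > 6.52, while 0·18.47 = 0.00 ≤ 6.52

Final: 1 servers


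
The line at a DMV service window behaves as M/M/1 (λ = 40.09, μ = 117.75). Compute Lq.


ρ = 40.09/117.75 = 0.3405
Lq = ρ²/(1−ρ) = 0.1159/0.6595 = 0.1758

Final: 0.1758


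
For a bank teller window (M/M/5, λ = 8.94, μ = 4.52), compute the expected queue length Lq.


a = λ/μ = 1.9779; ρ = a/5 = 0.3956
P₀ = 0.137392
Lq = P₀·a^c·ρ / (c!·(1−ρ)²) = 0.137392·30.26882·0.3956/(120·0.36533)
= 0.03753

Final: 0.03753


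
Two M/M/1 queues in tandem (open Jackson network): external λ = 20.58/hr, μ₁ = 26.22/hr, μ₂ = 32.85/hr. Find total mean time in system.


Each node sees arrival rate λ = 20.58/hr (tandem ⇒ throughput preserved).
W₁ = 1/(μ₁−λ) = 1/(26.22−20.58) = 0.17730 hr
W₂ = 1/(μ₂−λ) = 1/(32.85−20.58) = 0.08150 hr
W_total = W₁ + W₂ = 0.17730 + 0.08150 = 0.25880 hr

Final: 0.25880 hr


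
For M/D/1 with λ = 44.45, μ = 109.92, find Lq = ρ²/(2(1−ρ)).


ρ = 44.45/109.92 = 0.4044
M/D/1: Lq = ρ²/(2(1−ρ)) = 0.1635/(2·0.5956) = 0.13728

Final: 0.13728


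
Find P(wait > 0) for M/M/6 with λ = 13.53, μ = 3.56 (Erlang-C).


a = λ/μ = 3.8006; ρ = a/6 = 0.6334
P₀ = 0.020881 (from M/M/c formula)
C(c,a) = [a^c/(c!(1−ρ))]·P₀ = [3013.60822/(720·0.3666)]·0.020881
= 11.41810·0.020881 = 0.238417

Final: 0.238417


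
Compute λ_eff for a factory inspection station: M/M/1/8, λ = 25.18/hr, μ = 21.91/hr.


ρ = 1.1492; P_K = (1−ρ)ρ^8/(1−ρ^9) = 0.181869
λ_eff = λ(1 − P_K) = 25.18·(1 − 0.181869) = 25.18·0.818131 = 20.6005 /hr

Final: 20.6005 /hr


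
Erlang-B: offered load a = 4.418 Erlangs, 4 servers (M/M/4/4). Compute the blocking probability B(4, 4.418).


B(c,a) = (a^c/c!) / Σ_{k=0}^{c} a^k/k!
a^4/4! = 15.874191
Σ terms (k=0..4): 1.00000 + 4.41800 + 9.75936 + 14.37229 + 15.87419 = 45.423840
B = 15.874191/45.423840 = 0.349468

Final: 0.349468


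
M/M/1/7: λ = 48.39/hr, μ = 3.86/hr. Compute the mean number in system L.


ρ = 48.39/3.86 = 12.5363
L = ρ[1 − (K+1)ρ^K + Kρ^(K+1)] / [(1−ρ)(1−ρ^(K+1))]
Numerator: 12.5363·(1 − 8·48660685.428603 + 7·610023463.183960) = 48651741758.956520
Denominator: (-11.5363)·(-610023462.183960) = 7037395018.407188
L = 48651741758.956520/7037395018.407188 = 6.9133

Final: 6.9133


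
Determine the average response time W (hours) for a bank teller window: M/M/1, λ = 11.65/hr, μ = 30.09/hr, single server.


W = 1/(μ−λ) = 1/(30.09 − 11.65) = 1/18.44 = 0.05423 hr

Final: 0.05423 hr


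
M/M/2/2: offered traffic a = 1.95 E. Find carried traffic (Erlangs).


B(2,1.95) = 0.391909 (Erlang-B)
Carried load = a(1 − B) = 1.95·(1 − 0.391909) = 1.95·0.608091 = 1.1858 E

Final: 1.1858 Erlangs


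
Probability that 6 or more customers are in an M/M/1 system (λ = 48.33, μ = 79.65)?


ρ = 48.33/79.65 = 0.6068
P(N ≥ n) = ρ^n = 0.6068^6 = 0.049910

Final: 0.049910


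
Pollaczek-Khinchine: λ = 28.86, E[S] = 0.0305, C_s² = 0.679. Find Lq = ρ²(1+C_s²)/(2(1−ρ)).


ρ = λ·E[S] = 28.86·0.0305 = 0.8802
Lq = ρ²(1+C_s²)/(2(1−ρ)) = 0.7748·(1+0.679)/(2·0.1198)
= 0.7748·1.6790/0.2395 = 5.43081

Final: 5.43081


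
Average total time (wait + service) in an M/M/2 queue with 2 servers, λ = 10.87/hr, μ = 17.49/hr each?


a = 0.6215; ρ = 0.3107; P₀ = 0.525845
Lq = P₀·a^c·ρ/(c!(1−ρ)²) = 0.06643
Wq = Lq/λ = 0.06643/10.87 = 0.006111 hr
W = Wq + 1/μ = 0.006111 + 0.05718 = 0.06329 hr

Final: 0.06329 hr


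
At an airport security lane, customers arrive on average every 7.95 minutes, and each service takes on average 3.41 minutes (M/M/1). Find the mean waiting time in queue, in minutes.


λ = 60/7.95 = 7.5472 /hr
μ = 60/3.41 = 17.5953 /hr
ρ = λ/μ = 7.5472/17.5953 = 0.4289
Wq = ρ/(μ−λ) = 0.4289/(17.5953−7.5472) = 0.04269 hr
In minutes: 0.04269·60 = 2.561 min

Final: 2.561 min


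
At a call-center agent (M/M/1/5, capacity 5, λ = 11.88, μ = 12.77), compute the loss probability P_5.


ρ = λ/μ = 11.88/12.77 = 0.9303
P_K = (1−ρ)ρ^K/(1−ρ^(K+1)) = (0.06969·0.696831)/(1 − 0.648266)
= 0.048565/0.351734 = 0.138074

Final: 0.138074


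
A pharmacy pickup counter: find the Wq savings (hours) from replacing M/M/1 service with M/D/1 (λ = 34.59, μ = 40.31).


ρ = 34.59/40.31 = 0.8581
Wq(M/M/1) = ρ/(μ−λ) = 0.8581/5.72 = 0.15002 hr
Wq(M/D/1) = ρ/(2(μ−λ)) = 0.07501 hr
Savings = 0.15002 − 0.07501 = 0.07501 hr

Final: 0.07501 hr


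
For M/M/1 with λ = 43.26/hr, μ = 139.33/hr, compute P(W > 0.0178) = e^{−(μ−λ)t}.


W ~ Exponential(μ−λ) for M/M/1.
μ − λ = 139.33 − 43.26 = 96.0700
P(W > t) = e^{−(μ−λ)t} = e^{−1.7100} = 0.180857

Final: 0.180857


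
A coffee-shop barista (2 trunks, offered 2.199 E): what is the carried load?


B(2,2.199) = 0.430459 (Erlang-B)
Carried load = a(1 − B) = 2.199·(1 − 0.430459) = 2.199·0.569541 = 1.2524 E

Final: 1.2524 Erlangs


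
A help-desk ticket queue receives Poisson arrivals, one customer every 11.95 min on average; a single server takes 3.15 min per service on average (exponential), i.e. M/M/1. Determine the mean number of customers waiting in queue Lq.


λ = 60/11.95 = 5.0209 /hr
μ = 60/3.15 = 19.0476 /hr
ρ = λ/μ = 5.0209/19.0476 = 0.2636
Lq = ρ²/(1−ρ) = 0.06948/0.7364 = 0.09436

Final: 0.09436


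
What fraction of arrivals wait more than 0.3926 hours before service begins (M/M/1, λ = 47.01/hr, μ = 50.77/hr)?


ρ = 47.01/50.77 = 0.9259
P(Wq > t) = ρ·e^{−(μ−λ)t} = 0.9259·e^{−1.4762}
= 0.9259·0.228510 = 0.211587

Final: 0.211587


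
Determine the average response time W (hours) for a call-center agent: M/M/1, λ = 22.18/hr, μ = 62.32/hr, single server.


W = 1/(μ−λ) = 1/(62.32 − 22.18) = 1/40.14 = 0.02491 hr

Final: 0.02491 hr


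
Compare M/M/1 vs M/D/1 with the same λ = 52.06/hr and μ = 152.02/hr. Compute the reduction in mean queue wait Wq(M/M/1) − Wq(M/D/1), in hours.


ρ = 52.06/152.02 = 0.3425
Wq(M/M/1) = ρ/(μ−λ) = 0.3425/99.96 = 0.003426 hr
Wq(M/D/1) = ρ/(2(μ−λ)) = 0.001713 hr
Savings = 0.003426 − 0.001713 = 0.001713 hr

Final: 0.001713 hr


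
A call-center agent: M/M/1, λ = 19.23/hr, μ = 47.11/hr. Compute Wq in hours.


ρ = 19.23/47.11 = 0.4082
Wq = ρ/(μ−λ) = 0.4082/(47.11 − 19.23) = 0.4082/27.88 = 0.01464 hr

Final: 0.01464 hr


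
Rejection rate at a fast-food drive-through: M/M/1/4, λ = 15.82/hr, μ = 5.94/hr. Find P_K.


ρ = λ/μ = 15.82/5.94 = 2.6633
P_K = (1−ρ)ρ^K/(1−ρ^(K+1)) = (-1.6633·50.312991)/(1 − 133.998572)
= -83.685581/-132.998572 = 0.629222

Final: 0.629222


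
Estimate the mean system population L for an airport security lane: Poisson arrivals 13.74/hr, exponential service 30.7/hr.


ρ = λ/μ = 13.74/30.7 = 0.4476
L = ρ/(1−ρ) = 0.4476/(1 − 0.4476) = 0.4476/0.5524 = 0.8101

Final: 0.8101


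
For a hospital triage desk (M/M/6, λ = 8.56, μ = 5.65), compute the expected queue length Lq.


a = λ/μ = 1.5150; ρ = a/6 = 0.2525
P₀ = 0.219740
Lq = P₀·a^c·ρ / (c!·(1−ρ)²) = 0.219740·12.09350·0.2525/(720·0.55875)
= 0.001668

Final: 0.001668


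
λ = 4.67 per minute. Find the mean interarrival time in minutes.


Mean interarrival time = 1/λ = 1/4.67 minute = 0.21413 minute
In minutes: 0.21413 × 1 = 0.2141 min

Final: 0.2141 min


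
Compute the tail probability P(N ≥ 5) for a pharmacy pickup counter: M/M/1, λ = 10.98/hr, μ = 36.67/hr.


ρ = 10.98/36.67 = 0.2994
P(N ≥ n) = ρ^n = 0.2994^5 = 0.002407

Final: 0.002407


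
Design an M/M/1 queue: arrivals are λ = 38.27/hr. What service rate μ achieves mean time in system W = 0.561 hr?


W = 1/(μ−λ) ⇒ μ − λ = 1/W = 1/0.561 = 1.7825
μ = λ + 1/W = 38.27 + 1.7825 = 40.0525 per hr

Final: 40.0525 /hr


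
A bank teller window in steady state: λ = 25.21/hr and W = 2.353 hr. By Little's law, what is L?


L = λW = 25.21·2.353 = 59.3191

Final: 59.3191


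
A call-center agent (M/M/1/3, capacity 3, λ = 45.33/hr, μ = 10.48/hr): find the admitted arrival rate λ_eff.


ρ = 4.3254; P_K = (1−ρ)ρ^3/(1−ρ^4) = 0.771009
λ_eff = λ(1 − P_K) = 45.33·(1 − 0.771009) = 45.33·0.228991 = 10.3802 /hr

Final: 10.3802 /hr


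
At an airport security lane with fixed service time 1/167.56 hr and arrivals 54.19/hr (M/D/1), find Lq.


ρ = 54.19/167.56 = 0.3234
M/D/1: Lq = ρ²/(2(1−ρ)) = 0.1046/(2·0.6766) = 0.07729

Final: 0.07729


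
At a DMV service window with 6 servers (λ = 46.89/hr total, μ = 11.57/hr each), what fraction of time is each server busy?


ρ = λ/(cμ) = 46.89/(6·11.57) = 46.89/69.42 = 0.6755

Final: 0.6755


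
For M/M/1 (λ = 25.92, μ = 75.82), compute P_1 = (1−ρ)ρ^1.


ρ = 25.92/75.82 = 0.3419
P_n = (1−ρ)·ρ^n = (1 − 0.3419)·0.3419^1 = 0.6581·0.341862 = 0.224992

Final: 0.224992


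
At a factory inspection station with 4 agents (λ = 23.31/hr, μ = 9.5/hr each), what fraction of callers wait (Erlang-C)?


a = λ/μ = 2.4537; ρ = a/4 = 0.6134
P₀ = 0.077925 (from M/M/c formula)
C(c,a) = [a^c/(c!(1−ρ))]·P₀ = [36.24722/(24·0.3866)]·0.077925
= 3.90684·0.077925 = 0.304439

Final: 0.304439


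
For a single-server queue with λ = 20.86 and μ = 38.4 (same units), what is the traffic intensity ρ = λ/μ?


ρ = λ/μ = 20.86/38.4 = 0.5432

Final: 0.5432


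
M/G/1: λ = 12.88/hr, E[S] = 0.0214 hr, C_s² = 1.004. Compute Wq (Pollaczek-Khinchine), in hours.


ρ = λ·E[S] = 12.88·0.0214 = 0.2756
E[S²] = E[S]²(1+C_s²) = 0.0214²·(1+1.004) = 0.0009178
Wq = λ·E[S²]/(2(1−ρ)) = 12.88·0.0009178/(2·0.7244) = 0.008159 hr

Final: 0.008159 hr


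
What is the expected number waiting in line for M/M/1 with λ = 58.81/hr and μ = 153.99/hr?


ρ = 58.81/153.99 = 0.3819
Lq = ρ²/(1−ρ) = 0.1459/0.6181 = 0.2360

Final: 0.2360


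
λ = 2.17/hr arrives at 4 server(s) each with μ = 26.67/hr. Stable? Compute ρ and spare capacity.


Total capacity cμ = 4·26.67 = 106.68/hr
ρ = λ/(cμ) = 2.17/106.68 = 0.02034
Stable ⇔ ρ < 1: YES
Spare capacity = cμ − λ = 106.68 − 2.17 = 104.51/hr

Final: ρ = 0.02034; stable; margin = 104.51/hr


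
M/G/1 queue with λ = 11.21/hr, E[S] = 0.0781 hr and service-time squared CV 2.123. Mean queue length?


ρ = λ·E[S] = 11.21·0.0781 = 0.8755
Lq = ρ²(1+C_s²)/(2(1−ρ)) = 0.7665·(1+2.123)/(2·0.1245)
= 0.7665·3.1230/0.2490 = 9.61367

Final: 9.61367


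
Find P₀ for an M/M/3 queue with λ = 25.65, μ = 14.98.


a = λ/μ = 25.65/14.98 = 1.7123; ρ = a/c = 0.5708
Σ_{k=0}^{2} a^k/k! (terms k=0..2) = 1.00000 + 1.71228 + 1.46596 = 4.17824
Tail: a^3/(3!(1−ρ)) = 5.02027/(6·0.4292) = 1.94929
P₀ = 1/(4.17824 + 1.94929) = 1/6.12753 = 0.163198

Final: 0.163198


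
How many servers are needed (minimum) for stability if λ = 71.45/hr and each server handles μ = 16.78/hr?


Stability requires cμ > λ ⇔ c > λ/μ.
λ/μ = 71.45/16.78 = 4.2580
Minimum integer c = ⌊4.2580⌋ + 1 = 5
Check: 5·16.78 = 83.90 > 71.45, while 4·16.78 = 67.12 ≤ 71.45

Final: 5 servers


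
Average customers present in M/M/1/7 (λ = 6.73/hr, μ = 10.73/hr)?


ρ = 6.73/10.73 = 0.6272
L = ρ[1 − (K+1)ρ^K + Kρ^(K+1)] / [(1−ρ)(1−ρ^(K+1))]
Numerator: 0.6272·(1 − 8·0.038186 + 7·0.023951) = 0.540762
Denominator: (0.3728)·(0.976049) = 0.363858
L = 0.540762/0.363858 = 1.4862

Final: 1.4862


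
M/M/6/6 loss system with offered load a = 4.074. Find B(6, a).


B(c,a) = (a^c/c!) / Σ_{k=0}^{c} a^k/k!
a^6/6! = 6.350291
Σ terms (k=0..6): 1.00000 + 4.07400 + 8.29874 + 11.26969 + 11.47818 + 9.35242 + 6.35029 = 51.823308
B = 6.350291/51.823308 = 0.122537

Final: 0.122537


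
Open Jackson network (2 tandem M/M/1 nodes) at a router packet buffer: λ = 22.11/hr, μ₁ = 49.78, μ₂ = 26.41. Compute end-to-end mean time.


Each node sees arrival rate λ = 22.11/hr (tandem ⇒ throughput preserved).
W₁ = 1/(μ₁−λ) = 1/(49.78−22.11) = 0.03614 hr
W₂ = 1/(μ₂−λ) = 1/(26.41−22.11) = 0.23256 hr
W_total = W₁ + W₂ = 0.03614 + 0.23256 = 0.26870 hr

Final: 0.26870 hr


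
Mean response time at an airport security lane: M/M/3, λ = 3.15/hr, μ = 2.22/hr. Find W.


a = 1.4189; ρ = 0.4730; P₀ = 0.231000
Lq = P₀·a^c·ρ/(c!(1−ρ)²) = 0.18729
Wq = Lq/λ = 0.18729/3.15 = 0.05946 hr
W = Wq + 1/μ = 0.05946 + 0.45045 = 0.50991 hr

Final: 0.50991 hr


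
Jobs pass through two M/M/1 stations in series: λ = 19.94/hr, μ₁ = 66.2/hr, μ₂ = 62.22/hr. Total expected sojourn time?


Each node sees arrival rate λ = 19.94/hr (tandem ⇒ throughput preserved).
W₁ = 1/(μ₁−λ) = 1/(66.2−19.94) = 0.02162 hr
W₂ = 1/(μ₂−λ) = 1/(62.22−19.94) = 0.02365 hr
W_total = W₁ + W₂ = 0.02162 + 0.02365 = 0.04527 hr

Final: 0.04527 hr


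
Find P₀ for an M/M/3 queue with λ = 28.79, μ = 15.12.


a = λ/μ = 28.79/15.12 = 1.9041; ρ = a/c = 0.6347
Σ_{k=0}^{2} a^k/k! (terms k=0..2) = 1.00000 + 1.90410 + 1.81280 = 4.71690
Tail: a^3/(3!(1−ρ)) = 6.90350/(6·0.3653) = 3.14970
P₀ = 1/(4.71690 + 3.14970) = 1/7.86660 = 0.127120

Final: 0.127120


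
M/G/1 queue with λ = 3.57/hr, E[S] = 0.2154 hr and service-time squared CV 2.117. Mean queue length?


ρ = λ·E[S] = 3.57·0.2154 = 0.7690
Lq = ρ²(1+C_s²)/(2(1−ρ)) = 0.5913·(1+2.117)/(2·0.2310)
= 0.5913·3.1170/0.4620 = 3.98916

Final: 3.98916


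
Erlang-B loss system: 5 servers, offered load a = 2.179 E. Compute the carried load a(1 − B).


B(5,2.179) = 0.047456 (Erlang-B)
Carried load = a(1 − B) = 2.179·(1 − 0.047456) = 2.179·0.952544 = 2.0756 E

Final: 2.0756 Erlangs


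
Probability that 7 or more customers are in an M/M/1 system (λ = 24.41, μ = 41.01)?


ρ = 24.41/41.01 = 0.5952
P(N ≥ n) = ρ^n = 0.5952^7 = 0.026470

Final: 0.026470


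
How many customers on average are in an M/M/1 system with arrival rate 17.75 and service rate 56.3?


ρ = λ/μ = 17.75/56.3 = 0.3153
L = ρ/(1−ρ) = 0.3153/(1 − 0.3153) = 0.3153/0.6847 = 0.4604

Final: 0.4604


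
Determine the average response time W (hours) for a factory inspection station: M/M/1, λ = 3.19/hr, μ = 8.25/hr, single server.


W = 1/(μ−λ) = 1/(8.25 − 3.19) = 1/5.06 = 0.1976 hr

Final: 0.1976 hr


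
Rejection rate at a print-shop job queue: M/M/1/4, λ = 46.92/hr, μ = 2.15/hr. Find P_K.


ρ = λ/μ = 46.92/2.15 = 21.8233
P_K = (1−ρ)ρ^K/(1−ρ^(K+1)) = (-20.8233·226818.343361)/(1 − 4949914.730468)
= -4723096.387107/-4949913.730468 = 0.954178

Final: 0.954178


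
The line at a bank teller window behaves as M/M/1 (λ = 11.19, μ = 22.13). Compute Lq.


ρ = 11.19/22.13 = 0.5056
Lq = ρ²/(1−ρ) = 0.2557/0.4944 = 0.5172

Final: 0.5172


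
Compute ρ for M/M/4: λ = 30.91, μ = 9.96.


ρ = λ/(cμ) = 30.91/(4·9.96) = 30.91/39.84 = 0.7759

Final: 0.7759


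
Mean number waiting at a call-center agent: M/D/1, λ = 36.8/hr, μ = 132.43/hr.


ρ = 36.8/132.43 = 0.2779
M/D/1: Lq = ρ²/(2(1−ρ)) = 0.07722/(2·0.7221) = 0.05347

Final: 0.05347


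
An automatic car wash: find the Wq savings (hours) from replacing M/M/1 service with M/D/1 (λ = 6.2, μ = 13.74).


ρ = 6.2/13.74 = 0.4512
Wq(M/M/1) = ρ/(μ−λ) = 0.4512/7.54 = 0.05985 hr
Wq(M/D/1) = ρ/(2(μ−λ)) = 0.02992 hr
Savings = 0.05985 − 0.02992 = 0.02992 hr

Final: 0.02992 hr


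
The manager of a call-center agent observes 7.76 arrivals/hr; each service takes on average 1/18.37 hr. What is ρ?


ρ = λ/μ = 7.76/18.37 = 0.4224

Final: 0.4224


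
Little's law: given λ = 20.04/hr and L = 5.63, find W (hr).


W = L/λ = 5.63/20.04 = 0.2809 hr

Final: 0.2809 hr


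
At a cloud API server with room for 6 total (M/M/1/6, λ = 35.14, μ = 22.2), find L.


ρ = 35.14/22.2 = 1.5829
L = ρ[1 − (K+1)ρ^K + Kρ^(K+1)] / [(1−ρ)(1−ρ^(K+1))]
Numerator: 1.5829·(1 − 7·15.728695 + 6·24.896682) = 63.757301
Denominator: (-0.5829)·(-23.896682) = 13.928967
L = 63.757301/13.928967 = 4.5773

Final: 4.5773


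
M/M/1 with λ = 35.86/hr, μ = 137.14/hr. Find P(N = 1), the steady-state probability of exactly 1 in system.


ρ = 35.86/137.14 = 0.2615
P_n = (1−ρ)·ρ^n = (1 − 0.2615)·0.2615^1 = 0.7385·0.261485 = 0.193110

Final: 0.193110


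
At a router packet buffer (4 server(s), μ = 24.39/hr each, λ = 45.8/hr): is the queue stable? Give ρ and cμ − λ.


Total capacity cμ = 4·24.39 = 97.56/hr
ρ = λ/(cμ) = 45.8/97.56 = 0.4695
Stable ⇔ ρ < 1: YES
Spare capacity = cμ − λ = 97.56 − 45.8 = 51.76/hr

Final: ρ = 0.4695; stable; margin = 51.76/hr


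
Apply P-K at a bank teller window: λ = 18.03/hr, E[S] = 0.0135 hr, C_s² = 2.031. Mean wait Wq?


ρ = λ·E[S] = 18.03·0.0135 = 0.2434
E[S²] = E[S]²(1+C_s²) = 0.0135²·(1+2.031) = 0.0005524
Wq = λ·E[S²]/(2(1−ρ)) = 18.03·0.0005524/(2·0.7566) = 0.006582 hr

Final: 0.006582 hr


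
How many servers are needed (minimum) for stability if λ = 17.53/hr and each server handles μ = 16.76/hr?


Stability requires cμ > λ ⇔ c > λ/μ.
λ/μ = 17.53/16.76 = 1.0459
Minimum integer c = ⌊1.0459⌋ + 1 = 2
Check: 2·16.76 = 33.52 > 17.53, while 1·16.76 = 16.76 ≤ 17.53

Final: 2 servers


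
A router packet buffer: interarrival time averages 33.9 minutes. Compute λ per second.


λ = 1/(interarrival time) in consistent units.
1 second = 0.0166667 min, so λ = 0.0166667/33.9 = 0.0004916 per second

Final: 0.0004916 /sec


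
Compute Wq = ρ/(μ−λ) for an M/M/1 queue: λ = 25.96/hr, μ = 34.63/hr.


ρ = 25.96/34.63 = 0.7496
Wq = ρ/(μ−λ) = 0.7496/(34.63 − 25.96) = 0.7496/8.67 = 0.08646 hr

Final: 0.08646 hr


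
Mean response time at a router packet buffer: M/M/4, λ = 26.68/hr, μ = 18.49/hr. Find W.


a = 1.4429; ρ = 0.3607; P₀ = 0.234342
Lq = P₀·a^c·ρ/(c!(1−ρ)²) = 0.03736
Wq = Lq/λ = 0.03736/26.68 = 0.001400 hr
W = Wq + 1/μ = 0.001400 + 0.05408 = 0.05548 hr

Final: 0.05548 hr


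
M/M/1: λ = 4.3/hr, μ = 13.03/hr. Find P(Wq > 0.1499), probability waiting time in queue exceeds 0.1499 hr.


ρ = 4.3/13.03 = 0.3300
P(Wq > t) = ρ·e^{−(μ−λ)t} = 0.3300·e^{−1.3086}
= 0.3300·0.270191 = 0.089165

Final: 0.089165


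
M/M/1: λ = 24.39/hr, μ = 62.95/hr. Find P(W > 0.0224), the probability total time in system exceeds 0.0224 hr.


W ~ Exponential(μ−λ) for M/M/1.
μ − λ = 62.95 − 24.39 = 38.5600
P(W > t) = e^{−(μ−λ)t} = e^{−0.8637} = 0.421581

Final: 0.421581


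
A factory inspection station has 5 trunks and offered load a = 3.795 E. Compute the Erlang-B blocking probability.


B(c,a) = (a^c/c!) / Σ_{k=0}^{c} a^k/k!
a^5/5! = 6.559604
Σ terms (k=0..5): 1.00000 + 3.79500 + 7.20101 + 9.10928 + 8.64243 + 6.55960 = 36.307328
B = 6.559604/36.307328 = 0.180669

Final: 0.180669


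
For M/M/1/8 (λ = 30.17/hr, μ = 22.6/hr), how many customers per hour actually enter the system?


ρ = 1.3350; P_K = (1−ρ)ρ^8/(1−ρ^9) = 0.271041
λ_eff = λ(1 − P_K) = 30.17·(1 − 0.271041) = 30.17·0.728959 = 21.9927 /hr

Final: 21.9927 /hr


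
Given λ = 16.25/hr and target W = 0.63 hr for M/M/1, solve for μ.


W = 1/(μ−λ) ⇒ μ − λ = 1/W = 1/0.63 = 1.5873
μ = λ + 1/W = 16.25 + 1.5873 = 17.8373 per hr

Final: 17.8373 /hr


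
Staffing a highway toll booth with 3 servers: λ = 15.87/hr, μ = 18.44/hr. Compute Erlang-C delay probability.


a = λ/μ = 0.8606; ρ = a/3 = 0.2869
P₀ = 0.420177 (from M/M/c formula)
C(c,a) = [a^c/(c!(1−ρ))]·P₀ = [0.63745/(6·0.7131)]·0.420177
= 0.14898·0.420177 = 0.062598

Final: 0.062598


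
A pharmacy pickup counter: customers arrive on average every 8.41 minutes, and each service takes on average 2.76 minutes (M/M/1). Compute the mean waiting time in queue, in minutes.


λ = 60/8.41 = 7.1344 /hr
μ = 60/2.76 = 21.7391 /hr
ρ = λ/μ = 7.1344/21.7391 = 0.3282
Wq = ρ/(μ−λ) = 0.3282/(21.7391−7.1344) = 0.02247 hr
In minutes: 0.02247·60 = 1.348 min

Final: 1.348 min


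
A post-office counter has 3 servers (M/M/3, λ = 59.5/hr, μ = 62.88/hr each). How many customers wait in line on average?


a = λ/μ = 0.9462; ρ = a/3 = 0.3154
P₀ = 0.384585
Lq = P₀·a^c·ρ / (c!·(1−ρ)²) = 0.384585·0.84725·0.3154/(6·0.46866)
= 0.03655

Final: 0.03655


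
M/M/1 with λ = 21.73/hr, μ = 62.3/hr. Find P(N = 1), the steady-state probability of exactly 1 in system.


ρ = 21.73/62.3 = 0.3488
P_n = (1−ρ)·ρ^n = (1 − 0.3488)·0.3488^1 = 0.6512·0.348796 = 0.227137

Final: 0.227137
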